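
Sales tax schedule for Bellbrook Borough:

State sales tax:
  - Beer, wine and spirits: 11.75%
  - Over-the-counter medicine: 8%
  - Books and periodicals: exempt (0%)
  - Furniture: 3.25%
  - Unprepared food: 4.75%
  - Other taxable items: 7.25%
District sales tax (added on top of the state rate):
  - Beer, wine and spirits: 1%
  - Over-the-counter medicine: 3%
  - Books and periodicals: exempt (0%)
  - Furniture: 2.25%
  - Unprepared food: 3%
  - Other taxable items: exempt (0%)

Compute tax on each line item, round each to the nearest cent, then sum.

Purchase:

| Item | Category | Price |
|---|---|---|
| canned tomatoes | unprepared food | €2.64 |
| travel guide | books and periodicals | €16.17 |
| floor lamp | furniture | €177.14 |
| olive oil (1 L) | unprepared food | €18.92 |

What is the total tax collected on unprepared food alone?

€1.67

Canned tomatoes €2.64: unprepared food → 4.75% + 3% district = 7.75% → €0.20
Olive oil (1 L) €18.92: unprepared food → 4.75% + 3% district = 7.75% → €1.47
Tax on unprepared food = €0.20 + €1.47 = €1.67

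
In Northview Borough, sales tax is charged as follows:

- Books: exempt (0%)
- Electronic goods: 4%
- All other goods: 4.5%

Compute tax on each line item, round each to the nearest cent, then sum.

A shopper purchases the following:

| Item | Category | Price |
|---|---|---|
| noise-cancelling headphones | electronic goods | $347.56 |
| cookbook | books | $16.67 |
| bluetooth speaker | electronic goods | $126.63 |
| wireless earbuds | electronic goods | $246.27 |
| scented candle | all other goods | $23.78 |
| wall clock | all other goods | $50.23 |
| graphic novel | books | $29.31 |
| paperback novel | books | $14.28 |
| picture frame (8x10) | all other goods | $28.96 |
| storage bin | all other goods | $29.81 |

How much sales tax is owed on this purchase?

$34.79

Noise-cancelling headphones $347.56: electronic goods → 4% → $13.90
Cookbook $16.67: books → 0% → $0.00
Bluetooth speaker $126.63: electronic goods → 4% → $5.07
Wireless earbuds $246.27: electronic goods → 4% → $9.85
Scented candle $23.78: all other goods → 4.5% → $1.07
Wall clock $50.23: all other goods → 4.5% → $2.26
Graphic novel $29.31: books → 0% → $0.00
Paperback novel $14.28: books → 0% → $0.00
Picture frame (8x10) $28.96: all other goods → 4.5% → $1.30
Storage bin $29.81: all other goods → 4.5% → $1.34
Total tax = $13.90 + $5.07 + $9.85 + $1.07 + $2.26 + $1.30 + $1.34 = $34.79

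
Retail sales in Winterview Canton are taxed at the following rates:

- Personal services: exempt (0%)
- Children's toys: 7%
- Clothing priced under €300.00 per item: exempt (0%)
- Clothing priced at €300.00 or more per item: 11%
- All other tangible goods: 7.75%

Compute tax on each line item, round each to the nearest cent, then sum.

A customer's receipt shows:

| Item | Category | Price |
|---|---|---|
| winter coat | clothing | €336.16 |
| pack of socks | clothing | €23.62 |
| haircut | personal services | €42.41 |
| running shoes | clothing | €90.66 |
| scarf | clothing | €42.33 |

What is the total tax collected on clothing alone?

Winter coat €336.16: clothing, €300.00 or more → 11% → €36.98
Pack of socks €23.62: clothing, under €300.00 → 0% → €0.00
Running shoes €90.66: clothing, under €300.00 → 0% → €0.00
Scarf €42.33: clothing, under €300.00 → 0% → €0.00
Tax on clothing = €36.98 + €0.00 + €0.00 + €0.00 = €36.98

€36.98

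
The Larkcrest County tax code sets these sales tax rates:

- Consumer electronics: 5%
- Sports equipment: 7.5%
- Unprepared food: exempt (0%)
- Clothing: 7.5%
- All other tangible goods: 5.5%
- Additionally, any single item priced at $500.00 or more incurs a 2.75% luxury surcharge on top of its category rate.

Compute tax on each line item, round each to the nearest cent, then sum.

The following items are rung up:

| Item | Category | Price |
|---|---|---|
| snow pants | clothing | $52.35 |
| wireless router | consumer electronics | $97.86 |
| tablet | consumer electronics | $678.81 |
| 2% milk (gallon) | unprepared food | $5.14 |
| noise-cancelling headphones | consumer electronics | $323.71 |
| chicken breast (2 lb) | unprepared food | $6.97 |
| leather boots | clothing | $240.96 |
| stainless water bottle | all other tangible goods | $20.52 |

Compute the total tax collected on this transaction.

$96.82

Snow pants $52.35: clothing → 7.5% → $3.93
Wireless router $97.86: consumer electronics → 5% → $4.89
Tablet $678.81: consumer electronics → 5% + 2.75% surcharge = 7.75% → $52.61
2% milk (gallon) $5.14: unprepared food → 0% → $0.00
Noise-cancelling headphones $323.71: consumer electronics → 5% → $16.19
Chicken breast (2 lb) $6.97: unprepared food → 0% → $0.00
Leather boots $240.96: clothing → 7.5% → $18.07
Stainless water bottle $20.52: all other tangible goods → 5.5% → $1.13
Total tax = $3.93 + $4.89 + $52.61 + $16.19 + $18.07 + $1.13 = $96.82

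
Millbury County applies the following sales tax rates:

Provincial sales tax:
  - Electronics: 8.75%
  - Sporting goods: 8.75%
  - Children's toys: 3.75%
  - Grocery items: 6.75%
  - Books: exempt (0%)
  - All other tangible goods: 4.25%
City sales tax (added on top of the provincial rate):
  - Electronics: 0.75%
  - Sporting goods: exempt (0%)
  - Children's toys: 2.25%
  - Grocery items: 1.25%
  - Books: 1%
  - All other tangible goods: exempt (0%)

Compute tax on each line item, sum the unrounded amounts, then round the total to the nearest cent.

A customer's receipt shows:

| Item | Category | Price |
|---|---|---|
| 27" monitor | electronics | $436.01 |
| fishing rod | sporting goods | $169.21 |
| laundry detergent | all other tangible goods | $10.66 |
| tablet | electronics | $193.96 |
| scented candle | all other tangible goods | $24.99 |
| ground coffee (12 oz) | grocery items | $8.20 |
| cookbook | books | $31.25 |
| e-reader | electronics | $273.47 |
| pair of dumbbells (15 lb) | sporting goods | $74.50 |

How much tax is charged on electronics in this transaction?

27" monitor $436.01: electronics → 8.75% + 0.75% city = 9.5% → $41.42095
Tablet $193.96: electronics → 8.75% + 0.75% city = 9.5% → $18.4262
E-reader $273.47: electronics → 8.75% + 0.75% city = 9.5% → $25.97965
Tax on electronics: unrounded sum = $85.8268 → $85.83

$85.83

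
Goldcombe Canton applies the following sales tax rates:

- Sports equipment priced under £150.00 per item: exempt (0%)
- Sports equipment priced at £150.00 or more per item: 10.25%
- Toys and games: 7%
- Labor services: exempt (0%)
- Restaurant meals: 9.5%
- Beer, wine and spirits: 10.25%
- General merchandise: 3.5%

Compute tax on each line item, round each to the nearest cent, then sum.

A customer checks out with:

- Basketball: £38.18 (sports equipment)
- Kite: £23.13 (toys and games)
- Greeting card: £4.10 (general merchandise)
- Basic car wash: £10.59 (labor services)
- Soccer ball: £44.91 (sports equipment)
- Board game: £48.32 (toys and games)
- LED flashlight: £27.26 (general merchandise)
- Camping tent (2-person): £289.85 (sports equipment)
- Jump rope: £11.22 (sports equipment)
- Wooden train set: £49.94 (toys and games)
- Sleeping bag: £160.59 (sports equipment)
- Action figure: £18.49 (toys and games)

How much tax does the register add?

Basketball £38.18: sports equipment, under £150.00 → 0% → £0.00
Kite £23.13: toys and games → 7% → £1.62
Greeting card £4.10: general merchandise → 3.5% → £0.14
Basic car wash £10.59: labor services → 0% → £0.00
Soccer ball £44.91: sports equipment, under £150.00 → 0% → £0.00
Board game £48.32: toys and games → 7% → £3.38
LED flashlight £27.26: general merchandise → 3.5% → £0.95
Camping tent (2-person) £289.85: sports equipment, £150.00 or more → 10.25% → £29.71
Jump rope £11.22: sports equipment, under £150.00 → 0% → £0.00
Wooden train set £49.94: toys and games → 7% → £3.50
Sleeping bag £160.59: sports equipment, £150.00 or more → 10.25% → £16.46
Action figure £18.49: toys and games → 7% → £1.29
Total tax = £1.62 + £0.14 + £3.38 + £0.95 + £29.71 + £3.50 + £16.46 + £1.29 = £57.05

£57.05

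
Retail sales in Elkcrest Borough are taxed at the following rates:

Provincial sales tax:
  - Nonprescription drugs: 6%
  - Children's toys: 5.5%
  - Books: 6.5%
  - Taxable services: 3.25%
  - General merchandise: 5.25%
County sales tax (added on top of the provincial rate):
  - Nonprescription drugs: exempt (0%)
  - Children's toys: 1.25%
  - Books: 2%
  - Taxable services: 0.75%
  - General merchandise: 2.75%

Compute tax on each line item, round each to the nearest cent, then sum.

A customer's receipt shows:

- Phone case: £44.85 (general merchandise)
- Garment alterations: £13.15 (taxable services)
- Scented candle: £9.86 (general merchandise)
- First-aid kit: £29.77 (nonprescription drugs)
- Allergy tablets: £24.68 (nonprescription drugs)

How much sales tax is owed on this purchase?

£8.18

Phone case £44.85: general merchandise → 5.25% + 2.75% county = 8% → £3.59
Garment alterations £13.15: taxable services → 3.25% + 0.75% county = 4% → £0.53
Scented candle £9.86: general merchandise → 5.25% + 2.75% county = 8% → £0.79
First-aid kit £29.77: nonprescription drugs → 6% + 0% county = 6% → £1.79
Allergy tablets £24.68: nonprescription drugs → 6% + 0% county = 6% → £1.48
Total tax = £3.59 + £0.53 + £0.79 + £1.79 + £1.48 = £8.18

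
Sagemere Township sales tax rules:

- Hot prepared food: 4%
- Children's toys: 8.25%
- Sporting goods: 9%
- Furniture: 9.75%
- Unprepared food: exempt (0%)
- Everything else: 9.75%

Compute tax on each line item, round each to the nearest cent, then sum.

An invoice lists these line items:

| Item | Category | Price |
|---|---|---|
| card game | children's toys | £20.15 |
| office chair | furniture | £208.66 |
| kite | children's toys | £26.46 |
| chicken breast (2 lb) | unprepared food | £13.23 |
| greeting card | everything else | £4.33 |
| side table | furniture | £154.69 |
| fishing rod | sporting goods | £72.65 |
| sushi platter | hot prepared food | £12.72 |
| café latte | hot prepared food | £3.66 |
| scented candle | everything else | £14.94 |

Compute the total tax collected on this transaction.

Card game £20.15: children's toys → 8.25% → £1.66
Office chair £208.66: furniture → 9.75% → £20.34
Kite £26.46: children's toys → 8.25% → £2.18
Chicken breast (2 lb) £13.23: unprepared food → 0% → £0.00
Greeting card £4.33: everything else → 9.75% → £0.42
Side table £154.69: furniture → 9.75% → £15.08
Fishing rod £72.65: sporting goods → 9% → £6.54
Sushi platter £12.72: hot prepared food → 4% → £0.51
Café latte £3.66: hot prepared food → 4% → £0.15
Scented candle £14.94: everything else → 9.75% → £1.46
Total tax = £1.66 + £20.34 + £2.18 + £0.42 + £15.08 + £6.54 + £0.51 + £0.15 + £1.46 = £48.34

£48.34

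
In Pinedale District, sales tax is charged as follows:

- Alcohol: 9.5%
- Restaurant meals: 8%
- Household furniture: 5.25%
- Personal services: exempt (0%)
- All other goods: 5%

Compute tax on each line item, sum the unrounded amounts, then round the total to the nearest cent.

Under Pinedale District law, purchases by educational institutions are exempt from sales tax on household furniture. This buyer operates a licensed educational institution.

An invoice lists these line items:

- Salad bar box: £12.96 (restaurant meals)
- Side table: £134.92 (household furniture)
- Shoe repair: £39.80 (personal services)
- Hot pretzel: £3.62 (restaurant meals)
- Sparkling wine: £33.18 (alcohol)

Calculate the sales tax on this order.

£4.48

Salad bar box £12.96: restaurant meals → 8% → £1.0368
Side table £134.92: household furniture, buyer-exempt → 0% → £0.00
Shoe repair £39.80: personal services → 0% → £0.00
Hot pretzel £3.62: restaurant meals → 8% → £0.2896
Sparkling wine £33.18: alcohol → 9.5% → £3.1521
Unrounded tax sum = £4.4785 → £4.48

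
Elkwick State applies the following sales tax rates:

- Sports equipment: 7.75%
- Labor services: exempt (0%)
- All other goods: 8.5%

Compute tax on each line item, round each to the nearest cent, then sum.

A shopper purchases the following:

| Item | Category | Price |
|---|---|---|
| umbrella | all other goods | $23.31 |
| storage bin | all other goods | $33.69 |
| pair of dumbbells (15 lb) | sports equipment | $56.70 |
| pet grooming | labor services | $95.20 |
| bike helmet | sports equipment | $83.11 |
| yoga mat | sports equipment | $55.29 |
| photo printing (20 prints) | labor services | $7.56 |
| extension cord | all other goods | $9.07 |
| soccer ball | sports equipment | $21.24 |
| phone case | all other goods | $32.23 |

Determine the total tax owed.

Umbrella $23.31: all other goods → 8.5% → $1.98
Storage bin $33.69: all other goods → 8.5% → $2.86
Pair of dumbbells (15 lb) $56.70: sports equipment → 7.75% → $4.39
Pet grooming $95.20: labor services → 0% → $0.00
Bike helmet $83.11: sports equipment → 7.75% → $6.44
Yoga mat $55.29: sports equipment → 7.75% → $4.28
Photo printing (20 prints) $7.56: labor services → 0% → $0.00
Extension cord $9.07: all other goods → 8.5% → $0.77
Soccer ball $21.24: sports equipment → 7.75% → $1.65
Phone case $32.23: all other goods → 8.5% → $2.74
Total tax = $1.98 + $2.86 + $4.39 + $6.44 + $4.28 + $0.77 + $1.65 + $2.74 = $25.11

$25.11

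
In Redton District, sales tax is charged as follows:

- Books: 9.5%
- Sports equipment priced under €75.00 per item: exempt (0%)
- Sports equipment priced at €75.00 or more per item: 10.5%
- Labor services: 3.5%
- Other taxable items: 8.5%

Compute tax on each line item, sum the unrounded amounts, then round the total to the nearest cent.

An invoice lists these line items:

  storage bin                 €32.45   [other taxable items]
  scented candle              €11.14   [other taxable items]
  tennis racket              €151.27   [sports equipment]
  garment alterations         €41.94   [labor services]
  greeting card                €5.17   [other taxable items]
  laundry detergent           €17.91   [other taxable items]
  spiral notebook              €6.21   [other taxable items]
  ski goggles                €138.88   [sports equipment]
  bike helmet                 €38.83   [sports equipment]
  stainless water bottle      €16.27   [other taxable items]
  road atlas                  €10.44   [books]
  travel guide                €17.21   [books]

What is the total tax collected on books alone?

€2.63

Road atlas €10.44: books → 9.5% → €0.9918
Travel guide €17.21: books → 9.5% → €1.63495
Tax on books: unrounded sum = €2.62675 → €2.63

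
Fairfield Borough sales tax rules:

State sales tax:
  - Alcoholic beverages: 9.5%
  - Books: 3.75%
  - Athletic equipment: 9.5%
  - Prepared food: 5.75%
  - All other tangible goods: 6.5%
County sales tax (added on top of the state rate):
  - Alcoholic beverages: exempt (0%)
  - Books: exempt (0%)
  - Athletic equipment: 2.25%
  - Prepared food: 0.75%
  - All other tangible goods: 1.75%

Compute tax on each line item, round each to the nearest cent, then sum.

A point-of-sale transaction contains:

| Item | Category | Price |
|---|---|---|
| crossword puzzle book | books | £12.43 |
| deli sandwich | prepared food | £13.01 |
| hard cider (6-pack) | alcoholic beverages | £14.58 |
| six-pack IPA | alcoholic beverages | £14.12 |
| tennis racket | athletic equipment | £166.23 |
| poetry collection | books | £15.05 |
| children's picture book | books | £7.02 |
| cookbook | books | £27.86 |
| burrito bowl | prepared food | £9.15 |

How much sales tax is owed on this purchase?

Crossword puzzle book £12.43: books → 3.75% + 0% county = 3.75% → £0.47
Deli sandwich £13.01: prepared food → 5.75% + 0.75% county = 6.5% → £0.85
Hard cider (6-pack) £14.58: alcoholic beverages → 9.5% + 0% county = 9.5% → £1.39
Six-pack IPA £14.12: alcoholic beverages → 9.5% + 0% county = 9.5% → £1.34
Tennis racket £166.23: athletic equipment → 9.5% + 2.25% county = 11.75% → £19.53
Poetry collection £15.05: books → 3.75% + 0% county = 3.75% → £0.56
Children's picture book £7.02: books → 3.75% + 0% county = 3.75% → £0.26
Cookbook £27.86: books → 3.75% + 0% county = 3.75% → £1.04
Burrito bowl £9.15: prepared food → 5.75% + 0.75% county = 6.5% → £0.59
Total tax = £0.47 + £0.85 + £1.39 + £1.34 + £19.53 + £0.56 + £0.26 + £1.04 + £0.59 = £26.03

£26.03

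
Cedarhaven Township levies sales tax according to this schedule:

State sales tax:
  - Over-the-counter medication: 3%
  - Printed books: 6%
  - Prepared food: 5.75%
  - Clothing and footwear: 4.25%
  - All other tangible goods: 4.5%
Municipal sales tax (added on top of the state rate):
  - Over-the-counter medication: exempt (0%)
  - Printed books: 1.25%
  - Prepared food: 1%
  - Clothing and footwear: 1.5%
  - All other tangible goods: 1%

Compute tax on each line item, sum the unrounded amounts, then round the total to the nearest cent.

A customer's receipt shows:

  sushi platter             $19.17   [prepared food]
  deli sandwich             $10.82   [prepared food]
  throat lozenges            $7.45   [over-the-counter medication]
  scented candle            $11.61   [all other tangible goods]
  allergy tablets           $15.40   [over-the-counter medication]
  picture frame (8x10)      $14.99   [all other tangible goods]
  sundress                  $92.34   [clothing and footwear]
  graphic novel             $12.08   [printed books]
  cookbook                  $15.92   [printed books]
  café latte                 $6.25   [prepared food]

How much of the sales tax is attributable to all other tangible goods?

Scented candle $11.61: all other tangible goods → 4.5% + 1% municipal = 5.5% → $0.63855
Picture frame (8x10) $14.99: all other tangible goods → 4.5% + 1% municipal = 5.5% → $0.82445
Tax on all other tangible goods: unrounded sum = $1.463 → $1.46

$1.46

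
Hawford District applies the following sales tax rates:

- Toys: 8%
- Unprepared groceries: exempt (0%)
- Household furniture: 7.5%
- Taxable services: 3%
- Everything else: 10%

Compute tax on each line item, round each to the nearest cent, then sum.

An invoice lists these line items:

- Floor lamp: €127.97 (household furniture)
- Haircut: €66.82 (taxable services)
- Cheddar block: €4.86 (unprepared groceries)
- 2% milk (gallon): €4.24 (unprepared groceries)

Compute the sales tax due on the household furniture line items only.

€9.60

Floor lamp €127.97: household furniture → 7.5% → €9.60
Tax on household furniture = €9.60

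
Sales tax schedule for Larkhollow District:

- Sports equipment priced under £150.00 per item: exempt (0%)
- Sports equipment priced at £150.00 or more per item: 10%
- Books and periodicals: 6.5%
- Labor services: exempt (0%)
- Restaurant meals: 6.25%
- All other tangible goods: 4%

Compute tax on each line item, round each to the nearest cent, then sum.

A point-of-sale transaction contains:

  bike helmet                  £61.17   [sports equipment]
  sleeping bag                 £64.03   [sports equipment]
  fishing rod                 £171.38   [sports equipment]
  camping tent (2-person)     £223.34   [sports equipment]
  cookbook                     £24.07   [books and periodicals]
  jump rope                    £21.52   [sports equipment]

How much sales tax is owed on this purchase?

£41.03

Bike helmet £61.17: sports equipment, under £150.00 → 0% → £0.00
Sleeping bag £64.03: sports equipment, under £150.00 → 0% → £0.00
Fishing rod £171.38: sports equipment, £150.00 or more → 10% → £17.14
Camping tent (2-person) £223.34: sports equipment, £150.00 or more → 10% → £22.33
Cookbook £24.07: books and periodicals → 6.5% → £1.56
Jump rope £21.52: sports equipment, under £150.00 → 0% → £0.00
Total tax = £17.14 + £22.33 + £1.56 = £41.03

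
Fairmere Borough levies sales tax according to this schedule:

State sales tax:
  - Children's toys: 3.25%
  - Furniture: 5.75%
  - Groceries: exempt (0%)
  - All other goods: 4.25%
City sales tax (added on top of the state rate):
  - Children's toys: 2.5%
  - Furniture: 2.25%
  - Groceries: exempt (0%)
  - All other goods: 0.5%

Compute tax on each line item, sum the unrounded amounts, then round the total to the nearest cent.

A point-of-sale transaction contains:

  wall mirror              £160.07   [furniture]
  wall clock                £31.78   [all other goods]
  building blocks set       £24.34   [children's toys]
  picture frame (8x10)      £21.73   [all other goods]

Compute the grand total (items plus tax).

Wall mirror £160.07: furniture → 5.75% + 2.25% city = 8% → £12.8056
Wall clock £31.78: all other goods → 4.25% + 0.5% city = 4.75% → £1.50955
Building blocks set £24.34: children's toys → 3.25% + 2.5% city = 5.75% → £1.39955
Picture frame (8x10) £21.73: all other goods → 4.25% + 0.5% city = 4.75% → £1.032175
Subtotal = £237.92; unrounded tax = £16.746875 → £16.75; total due = £254.67

£254.67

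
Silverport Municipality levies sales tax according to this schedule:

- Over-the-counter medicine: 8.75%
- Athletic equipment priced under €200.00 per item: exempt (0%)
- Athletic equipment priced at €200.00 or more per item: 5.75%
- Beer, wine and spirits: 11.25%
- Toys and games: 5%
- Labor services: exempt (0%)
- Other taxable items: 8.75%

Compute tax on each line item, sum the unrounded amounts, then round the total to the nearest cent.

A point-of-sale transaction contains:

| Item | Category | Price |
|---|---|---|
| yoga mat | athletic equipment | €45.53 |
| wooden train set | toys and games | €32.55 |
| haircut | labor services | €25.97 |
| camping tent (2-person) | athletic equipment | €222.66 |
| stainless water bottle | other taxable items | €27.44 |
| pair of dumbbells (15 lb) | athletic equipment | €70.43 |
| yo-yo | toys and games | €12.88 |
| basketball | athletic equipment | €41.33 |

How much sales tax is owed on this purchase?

Yoga mat €45.53: athletic equipment, under €200.00 → 0% → €0.00
Wooden train set €32.55: toys and games → 5% → €1.6275
Haircut €25.97: labor services → 0% → €0.00
Camping tent (2-person) €222.66: athletic equipment, €200.00 or more → 5.75% → €12.80295
Stainless water bottle €27.44: other taxable items → 8.75% → €2.401
Pair of dumbbells (15 lb) €70.43: athletic equipment, under €200.00 → 0% → €0.00
Yo-yo €12.88: toys and games → 5% → €0.644
Basketball €41.33: athletic equipment, under €200.00 → 0% → €0.00
Unrounded tax sum = €17.47545 → €17.48

€17.48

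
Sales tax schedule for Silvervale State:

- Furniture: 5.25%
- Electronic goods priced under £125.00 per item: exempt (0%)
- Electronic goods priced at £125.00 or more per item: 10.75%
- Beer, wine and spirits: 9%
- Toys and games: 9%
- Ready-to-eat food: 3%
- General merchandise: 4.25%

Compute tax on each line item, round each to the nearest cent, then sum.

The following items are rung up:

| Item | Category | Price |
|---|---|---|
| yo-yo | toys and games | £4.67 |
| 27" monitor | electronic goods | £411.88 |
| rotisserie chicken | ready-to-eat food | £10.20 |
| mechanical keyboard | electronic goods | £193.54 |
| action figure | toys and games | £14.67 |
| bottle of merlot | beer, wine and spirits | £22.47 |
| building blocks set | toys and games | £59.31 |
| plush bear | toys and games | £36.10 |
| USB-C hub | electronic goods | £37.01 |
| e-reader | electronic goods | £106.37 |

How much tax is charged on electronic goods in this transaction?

27" monitor £411.88: electronic goods, £125.00 or more → 10.75% → £44.28
Mechanical keyboard £193.54: electronic goods, £125.00 or more → 10.75% → £20.81
USB-C hub £37.01: electronic goods, under £125.00 → 0% → £0.00
E-reader £106.37: electronic goods, under £125.00 → 0% → £0.00
Tax on electronic goods = £44.28 + £20.81 + £0.00 + £0.00 = £65.09

£65.09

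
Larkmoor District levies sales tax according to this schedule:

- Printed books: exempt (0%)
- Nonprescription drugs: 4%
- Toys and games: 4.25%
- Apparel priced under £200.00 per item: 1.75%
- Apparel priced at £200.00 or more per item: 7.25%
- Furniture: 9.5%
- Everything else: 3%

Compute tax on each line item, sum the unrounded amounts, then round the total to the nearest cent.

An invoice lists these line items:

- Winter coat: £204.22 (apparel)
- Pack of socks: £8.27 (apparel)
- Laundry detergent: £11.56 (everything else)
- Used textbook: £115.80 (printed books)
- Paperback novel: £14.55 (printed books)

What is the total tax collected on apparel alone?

£14.95

Winter coat £204.22: apparel, £200.00 or more → 7.25% → £14.80595
Pack of socks £8.27: apparel, under £200.00 → 1.75% → £0.144725
Tax on apparel: unrounded sum = £14.950675 → £14.95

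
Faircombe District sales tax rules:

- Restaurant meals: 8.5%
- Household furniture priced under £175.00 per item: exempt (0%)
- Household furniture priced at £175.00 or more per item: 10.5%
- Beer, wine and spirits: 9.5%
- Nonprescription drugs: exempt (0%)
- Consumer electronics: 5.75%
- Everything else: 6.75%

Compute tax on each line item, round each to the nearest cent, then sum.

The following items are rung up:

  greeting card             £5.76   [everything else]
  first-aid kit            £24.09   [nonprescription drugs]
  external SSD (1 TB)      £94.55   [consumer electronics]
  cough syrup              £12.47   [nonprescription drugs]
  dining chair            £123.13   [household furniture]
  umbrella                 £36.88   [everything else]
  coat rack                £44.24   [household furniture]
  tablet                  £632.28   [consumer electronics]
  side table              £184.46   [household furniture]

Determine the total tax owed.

Greeting card £5.76: everything else → 6.75% → £0.39
First-aid kit £24.09: nonprescription drugs → 0% → £0.00
External SSD (1 TB) £94.55: consumer electronics → 5.75% → £5.44
Cough syrup £12.47: nonprescription drugs → 0% → £0.00
Dining chair £123.13: household furniture, under £175.00 → 0% → £0.00
Umbrella £36.88: everything else → 6.75% → £2.49
Coat rack £44.24: household furniture, under £175.00 → 0% → £0.00
Tablet £632.28: consumer electronics → 5.75% → £36.36
Side table £184.46: household furniture, £175.00 or more → 10.5% → £19.37
Total tax = £0.39 + £5.44 + £2.49 + £36.36 + £19.37 = £64.05

£64.05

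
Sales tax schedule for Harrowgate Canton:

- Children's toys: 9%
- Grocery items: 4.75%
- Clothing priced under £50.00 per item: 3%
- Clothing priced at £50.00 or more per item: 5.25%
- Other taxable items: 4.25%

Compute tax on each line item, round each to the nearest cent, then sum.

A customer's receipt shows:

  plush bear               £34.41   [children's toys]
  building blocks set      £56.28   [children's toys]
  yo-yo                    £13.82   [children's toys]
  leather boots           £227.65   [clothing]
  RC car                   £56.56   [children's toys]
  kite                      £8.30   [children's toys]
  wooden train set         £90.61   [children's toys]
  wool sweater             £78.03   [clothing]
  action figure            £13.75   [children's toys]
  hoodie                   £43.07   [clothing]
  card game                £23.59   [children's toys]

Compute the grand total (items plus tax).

Plush bear £34.41: children's toys → 9% → £3.10
Building blocks set £56.28: children's toys → 9% → £5.07
Yo-yo £13.82: children's toys → 9% → £1.24
Leather boots £227.65: clothing, £50.00 or more → 5.25% → £11.95
RC car £56.56: children's toys → 9% → £5.09
Kite £8.30: children's toys → 9% → £0.75
Wooden train set £90.61: children's toys → 9% → £8.15
Wool sweater £78.03: clothing, £50.00 or more → 5.25% → £4.10
Action figure £13.75: children's toys → 9% → £1.24
Hoodie £43.07: clothing, under £50.00 → 3% → £1.29
Card game £23.59: children's toys → 9% → £2.12
Subtotal = £646.07; tax = £44.10; total due = £690.17

£690.17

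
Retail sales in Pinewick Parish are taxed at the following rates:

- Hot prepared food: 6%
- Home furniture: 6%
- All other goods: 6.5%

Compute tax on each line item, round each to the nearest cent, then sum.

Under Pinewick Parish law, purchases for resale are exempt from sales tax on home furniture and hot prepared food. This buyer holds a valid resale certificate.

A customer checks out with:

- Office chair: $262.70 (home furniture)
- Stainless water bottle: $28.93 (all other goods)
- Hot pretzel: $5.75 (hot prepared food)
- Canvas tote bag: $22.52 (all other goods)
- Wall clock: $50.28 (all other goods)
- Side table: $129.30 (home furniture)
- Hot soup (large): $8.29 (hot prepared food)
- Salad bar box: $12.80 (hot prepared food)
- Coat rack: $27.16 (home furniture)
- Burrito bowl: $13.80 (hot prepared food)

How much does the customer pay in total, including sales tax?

$568.14

Office chair $262.70: home furniture, buyer-exempt → 0% → $0.00
Stainless water bottle $28.93: all other goods → 6.5% → $1.88
Hot pretzel $5.75: hot prepared food, buyer-exempt → 0% → $0.00
Canvas tote bag $22.52: all other goods → 6.5% → $1.46
Wall clock $50.28: all other goods → 6.5% → $3.27
Side table $129.30: home furniture, buyer-exempt → 0% → $0.00
Hot soup (large) $8.29: hot prepared food, buyer-exempt → 0% → $0.00
Salad bar box $12.80: hot prepared food, buyer-exempt → 0% → $0.00
Coat rack $27.16: home furniture, buyer-exempt → 0% → $0.00
Burrito bowl $13.80: hot prepared food, buyer-exempt → 0% → $0.00
Subtotal = $561.53; tax = $6.61; total due = $568.14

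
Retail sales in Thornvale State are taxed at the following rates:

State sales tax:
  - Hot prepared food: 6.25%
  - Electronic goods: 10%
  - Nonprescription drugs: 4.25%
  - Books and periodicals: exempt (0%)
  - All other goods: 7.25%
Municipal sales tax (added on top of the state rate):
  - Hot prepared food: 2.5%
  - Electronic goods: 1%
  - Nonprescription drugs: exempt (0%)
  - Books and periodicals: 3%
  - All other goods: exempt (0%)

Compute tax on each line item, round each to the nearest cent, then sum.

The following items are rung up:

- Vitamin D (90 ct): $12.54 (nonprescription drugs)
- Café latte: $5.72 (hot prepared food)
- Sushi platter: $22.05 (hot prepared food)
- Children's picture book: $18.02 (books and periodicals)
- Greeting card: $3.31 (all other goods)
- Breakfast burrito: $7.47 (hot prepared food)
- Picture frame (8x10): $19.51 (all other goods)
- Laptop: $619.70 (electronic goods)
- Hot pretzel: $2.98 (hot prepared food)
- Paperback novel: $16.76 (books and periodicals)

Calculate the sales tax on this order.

$74.73

Vitamin D (90 ct) $12.54: nonprescription drugs → 4.25% + 0% municipal = 4.25% → $0.53
Café latte $5.72: hot prepared food → 6.25% + 2.5% municipal = 8.75% → $0.50
Sushi platter $22.05: hot prepared food → 6.25% + 2.5% municipal = 8.75% → $1.93
Children's picture book $18.02: books and periodicals → 0% + 3% municipal = 3% → $0.54
Greeting card $3.31: all other goods → 7.25% + 0% municipal = 7.25% → $0.24
Breakfast burrito $7.47: hot prepared food → 6.25% + 2.5% municipal = 8.75% → $0.65
Picture frame (8x10) $19.51: all other goods → 7.25% + 0% municipal = 7.25% → $1.41
Laptop $619.70: electronic goods → 10% + 1% municipal = 11% → $68.17
Hot pretzel $2.98: hot prepared food → 6.25% + 2.5% municipal = 8.75% → $0.26
Paperback novel $16.76: books and periodicals → 0% + 3% municipal = 3% → $0.50
Total tax = $0.53 + $0.50 + $1.93 + $0.54 + $0.24 + $0.65 + $1.41 + $68.17 + $0.26 + $0.50 = $74.73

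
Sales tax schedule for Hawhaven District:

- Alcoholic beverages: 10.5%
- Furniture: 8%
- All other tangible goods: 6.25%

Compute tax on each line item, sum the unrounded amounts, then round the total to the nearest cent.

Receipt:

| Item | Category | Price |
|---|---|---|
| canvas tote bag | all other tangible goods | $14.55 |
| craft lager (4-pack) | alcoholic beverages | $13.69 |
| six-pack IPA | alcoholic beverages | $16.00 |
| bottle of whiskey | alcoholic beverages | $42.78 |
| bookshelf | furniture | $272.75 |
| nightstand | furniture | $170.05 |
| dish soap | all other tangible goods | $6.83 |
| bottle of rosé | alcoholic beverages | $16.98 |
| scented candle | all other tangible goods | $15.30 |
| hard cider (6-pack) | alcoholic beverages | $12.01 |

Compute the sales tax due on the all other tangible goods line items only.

Canvas tote bag $14.55: all other tangible goods → 6.25% → $0.909375
Dish soap $6.83: all other tangible goods → 6.25% → $0.426875
Scented candle $15.30: all other tangible goods → 6.25% → $0.95625
Tax on all other tangible goods: unrounded sum = $2.2925 → $2.29

$2.29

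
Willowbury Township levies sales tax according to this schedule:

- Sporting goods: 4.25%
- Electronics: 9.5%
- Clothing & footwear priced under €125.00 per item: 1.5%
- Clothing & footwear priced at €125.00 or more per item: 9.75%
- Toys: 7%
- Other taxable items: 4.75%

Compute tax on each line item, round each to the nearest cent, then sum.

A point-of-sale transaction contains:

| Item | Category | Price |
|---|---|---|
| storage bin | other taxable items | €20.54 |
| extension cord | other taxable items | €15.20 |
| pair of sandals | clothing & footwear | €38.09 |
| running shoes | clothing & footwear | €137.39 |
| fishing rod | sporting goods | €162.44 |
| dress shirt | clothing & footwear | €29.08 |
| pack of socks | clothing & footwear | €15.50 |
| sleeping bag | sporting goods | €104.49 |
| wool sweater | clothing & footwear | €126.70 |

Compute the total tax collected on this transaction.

Storage bin €20.54: other taxable items → 4.75% → €0.98
Extension cord €15.20: other taxable items → 4.75% → €0.72
Pair of sandals €38.09: clothing & footwear, under €125.00 → 1.5% → €0.57
Running shoes €137.39: clothing & footwear, €125.00 or more → 9.75% → €13.40
Fishing rod €162.44: sporting goods → 4.25% → €6.90
Dress shirt €29.08: clothing & footwear, under €125.00 → 1.5% → €0.44
Pack of socks €15.50: clothing & footwear, under €125.00 → 1.5% → €0.23
Sleeping bag €104.49: sporting goods → 4.25% → €4.44
Wool sweater €126.70: clothing & footwear, €125.00 or more → 9.75% → €12.35
Total tax = €0.98 + €0.72 + €0.57 + €13.40 + €6.90 + €0.44 + €0.23 + €4.44 + €12.35 = €40.03

€40.03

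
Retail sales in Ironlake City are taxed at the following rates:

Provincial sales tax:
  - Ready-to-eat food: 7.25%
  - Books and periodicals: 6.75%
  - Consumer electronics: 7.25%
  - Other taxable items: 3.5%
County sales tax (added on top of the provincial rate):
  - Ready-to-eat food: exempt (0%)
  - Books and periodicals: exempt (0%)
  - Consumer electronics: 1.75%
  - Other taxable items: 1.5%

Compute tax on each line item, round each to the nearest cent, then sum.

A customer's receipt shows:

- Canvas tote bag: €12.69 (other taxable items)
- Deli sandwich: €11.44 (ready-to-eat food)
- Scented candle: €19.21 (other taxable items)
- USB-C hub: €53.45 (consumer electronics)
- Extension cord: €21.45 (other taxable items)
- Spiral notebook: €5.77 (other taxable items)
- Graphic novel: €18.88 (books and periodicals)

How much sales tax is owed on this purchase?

Canvas tote bag €12.69: other taxable items → 3.5% + 1.5% county = 5% → €0.63
Deli sandwich €11.44: ready-to-eat food → 7.25% + 0% county = 7.25% → €0.83
Scented candle €19.21: other taxable items → 3.5% + 1.5% county = 5% → €0.96
USB-C hub €53.45: consumer electronics → 7.25% + 1.75% county = 9% → €4.81
Extension cord €21.45: other taxable items → 3.5% + 1.5% county = 5% → €1.07
Spiral notebook €5.77: other taxable items → 3.5% + 1.5% county = 5% → €0.29
Graphic novel €18.88: books and periodicals → 6.75% + 0% county = 6.75% → €1.27
Total tax = €0.63 + €0.83 + €0.96 + €4.81 + €1.07 + €0.29 + €1.27 = €9.86

€9.86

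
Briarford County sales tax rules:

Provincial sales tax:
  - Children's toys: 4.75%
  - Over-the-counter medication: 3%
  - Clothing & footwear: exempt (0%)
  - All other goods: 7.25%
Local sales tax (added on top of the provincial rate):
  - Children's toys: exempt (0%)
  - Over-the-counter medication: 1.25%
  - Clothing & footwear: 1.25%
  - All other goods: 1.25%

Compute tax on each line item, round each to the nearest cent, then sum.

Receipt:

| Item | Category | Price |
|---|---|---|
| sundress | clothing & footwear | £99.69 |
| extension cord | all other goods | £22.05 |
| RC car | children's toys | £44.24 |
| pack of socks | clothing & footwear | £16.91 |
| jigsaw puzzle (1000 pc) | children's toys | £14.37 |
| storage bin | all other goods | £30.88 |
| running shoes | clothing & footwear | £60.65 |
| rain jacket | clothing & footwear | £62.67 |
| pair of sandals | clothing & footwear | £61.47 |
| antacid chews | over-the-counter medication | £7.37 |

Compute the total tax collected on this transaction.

Sundress £99.69: clothing & footwear → 0% + 1.25% local = 1.25% → £1.25
Extension cord £22.05: all other goods → 7.25% + 1.25% local = 8.5% → £1.87
RC car £44.24: children's toys → 4.75% + 0% local = 4.75% → £2.10
Pack of socks £16.91: clothing & footwear → 0% + 1.25% local = 1.25% → £0.21
Jigsaw puzzle (1000 pc) £14.37: children's toys → 4.75% + 0% local = 4.75% → £0.68
Storage bin £30.88: all other goods → 7.25% + 1.25% local = 8.5% → £2.62
Running shoes £60.65: clothing & footwear → 0% + 1.25% local = 1.25% → £0.76
Rain jacket £62.67: clothing & footwear → 0% + 1.25% local = 1.25% → £0.78
Pair of sandals £61.47: clothing & footwear → 0% + 1.25% local = 1.25% → £0.77
Antacid chews £7.37: over-the-counter medication → 3% + 1.25% local = 4.25% → £0.31
Total tax = £1.25 + £1.87 + £2.10 + £0.21 + £0.68 + £2.62 + £0.76 + £0.78 + £0.77 + £0.31 = £11.35

£11.35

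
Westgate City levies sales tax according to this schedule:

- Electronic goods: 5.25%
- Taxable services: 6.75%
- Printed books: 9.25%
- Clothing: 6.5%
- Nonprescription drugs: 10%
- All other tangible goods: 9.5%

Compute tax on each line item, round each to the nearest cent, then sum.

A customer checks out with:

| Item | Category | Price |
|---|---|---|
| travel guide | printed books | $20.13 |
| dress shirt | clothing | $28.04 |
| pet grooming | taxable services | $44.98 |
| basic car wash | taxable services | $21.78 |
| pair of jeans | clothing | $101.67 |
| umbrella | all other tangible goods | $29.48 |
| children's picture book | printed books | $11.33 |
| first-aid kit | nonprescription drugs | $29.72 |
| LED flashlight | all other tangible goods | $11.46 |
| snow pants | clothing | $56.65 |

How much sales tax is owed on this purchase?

$26.39

Travel guide $20.13: printed books → 9.25% → $1.86
Dress shirt $28.04: clothing → 6.5% → $1.82
Pet grooming $44.98: taxable services → 6.75% → $3.04
Basic car wash $21.78: taxable services → 6.75% → $1.47
Pair of jeans $101.67: clothing → 6.5% → $6.61
Umbrella $29.48: all other tangible goods → 9.5% → $2.80
Children's picture book $11.33: printed books → 9.25% → $1.05
First-aid kit $29.72: nonprescription drugs → 10% → $2.97
LED flashlight $11.46: all other tangible goods → 9.5% → $1.09
Snow pants $56.65: clothing → 6.5% → $3.68
Total tax = $1.86 + $1.82 + $3.04 + $1.47 + $6.61 + $2.80 + $1.05 + $2.97 + $1.09 + $3.68 = $26.39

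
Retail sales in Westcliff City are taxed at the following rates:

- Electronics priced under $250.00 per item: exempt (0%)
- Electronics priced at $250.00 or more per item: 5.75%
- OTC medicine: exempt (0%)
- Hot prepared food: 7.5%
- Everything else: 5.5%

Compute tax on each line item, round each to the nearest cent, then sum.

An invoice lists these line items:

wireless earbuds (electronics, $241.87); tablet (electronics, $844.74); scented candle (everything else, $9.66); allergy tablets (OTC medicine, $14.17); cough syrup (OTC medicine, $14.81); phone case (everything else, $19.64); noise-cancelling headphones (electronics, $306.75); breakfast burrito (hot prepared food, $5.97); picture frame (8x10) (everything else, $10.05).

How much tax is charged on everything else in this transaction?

$2.16

Scented candle $9.66: everything else → 5.5% → $0.53
Phone case $19.64: everything else → 5.5% → $1.08
Picture frame (8x10) $10.05: everything else → 5.5% → $0.55
Tax on everything else = $0.53 + $1.08 + $0.55 = $2.16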